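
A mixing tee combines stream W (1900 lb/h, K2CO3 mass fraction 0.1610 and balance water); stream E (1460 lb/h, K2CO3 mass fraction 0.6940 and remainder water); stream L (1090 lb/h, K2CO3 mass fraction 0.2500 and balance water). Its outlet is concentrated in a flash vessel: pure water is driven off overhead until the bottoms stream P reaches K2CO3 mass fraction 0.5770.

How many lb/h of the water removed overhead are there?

K2CO3 entering = 1900×0.161 + 1460×0.694 + 1090×0.250 = 1591.6 lb/h.
All K2CO3 reports to P, so P = 1591.6/0.577 = 2758.5 lb/h.
Total feed = 4450 lb/h; overhead = 4450 − 2758.5 = 1691.5 lb/h.

1692 lb/h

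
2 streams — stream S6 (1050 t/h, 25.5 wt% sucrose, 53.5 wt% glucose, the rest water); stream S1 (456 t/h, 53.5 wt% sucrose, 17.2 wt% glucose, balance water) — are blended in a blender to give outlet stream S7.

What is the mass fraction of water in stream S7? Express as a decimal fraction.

0.235

Total flow out = 1050 + 456 = 1506 t/h.
water in = 1050×0.210 + 456×0.293 = 354.11 t/h.
water mass fraction in S7 = 354.11/1506 = 0.235.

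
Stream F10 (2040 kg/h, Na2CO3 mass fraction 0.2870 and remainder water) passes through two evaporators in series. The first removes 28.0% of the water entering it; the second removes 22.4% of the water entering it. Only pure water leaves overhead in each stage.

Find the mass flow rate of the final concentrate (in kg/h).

water in feed = 2040×0.713 = 1454.5 kg/h.
After stage 1: water left = (1−0.280)×1454.5 = 1047.3; stream total = 1632.7 kg/h.
After stage 2: water left = (1−0.224)×1047.3 = 812.67; final concentrate = 1398.1 kg/h.

1398 kg/h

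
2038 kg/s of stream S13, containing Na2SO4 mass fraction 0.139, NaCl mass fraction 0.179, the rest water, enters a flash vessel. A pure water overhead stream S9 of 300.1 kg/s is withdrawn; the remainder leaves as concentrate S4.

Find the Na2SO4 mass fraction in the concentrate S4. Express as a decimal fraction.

Na2SO4 is not removed: 2038×0.139 = 283.28 kg/s of Na2SO4 enters S4.
Concentrate = 2038 − 300.1 = 1737.9 kg/s.
Mass fraction = 283.28/1737.9 = 0.163.

0.163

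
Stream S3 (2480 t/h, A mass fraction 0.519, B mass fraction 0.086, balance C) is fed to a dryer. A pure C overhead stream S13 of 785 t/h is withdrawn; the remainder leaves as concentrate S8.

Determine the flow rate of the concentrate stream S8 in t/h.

Concentrate = 2480 − 785 = 1695 t/h.

1695 t/h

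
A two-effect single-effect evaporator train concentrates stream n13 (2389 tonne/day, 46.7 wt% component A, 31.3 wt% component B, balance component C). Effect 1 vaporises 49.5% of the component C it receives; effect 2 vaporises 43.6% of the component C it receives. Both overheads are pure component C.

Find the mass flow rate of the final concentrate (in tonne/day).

component C in feed = 2389×0.220 = 525.58 tonne/day.
After stage 1: component C left = (1−0.495)×525.58 = 265.42; stream total = 2128.8 tonne/day.
After stage 2: component C left = (1−0.436)×265.42 = 149.7; final concentrate = 2013.1 tonne/day.

2013 tonne/day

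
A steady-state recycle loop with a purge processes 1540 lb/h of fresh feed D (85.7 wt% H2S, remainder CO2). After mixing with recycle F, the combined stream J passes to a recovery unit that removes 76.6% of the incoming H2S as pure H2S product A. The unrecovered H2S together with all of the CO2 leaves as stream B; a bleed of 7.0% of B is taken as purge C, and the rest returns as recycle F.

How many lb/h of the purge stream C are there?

CO2 enters only via D and leaves only via the purge: 1540×0.143 = 0.070×(CO2 in B), and the recovery unit passes all CO2, so CO2 in J = CO2 in B = 3146 lb/h.
H2S in J: m_A = 1540×0.857 + (1−0.070)·(1−0.766)·m_A, so m_A = 1319.8/0.7824 = 1686.9 lb/h.
B = (1−0.766)×1686.9 + 3146 = 3540.7 lb/h.
Purge C = 0.070×3540.7 = 247.85 lb/h.

247.9 lb/h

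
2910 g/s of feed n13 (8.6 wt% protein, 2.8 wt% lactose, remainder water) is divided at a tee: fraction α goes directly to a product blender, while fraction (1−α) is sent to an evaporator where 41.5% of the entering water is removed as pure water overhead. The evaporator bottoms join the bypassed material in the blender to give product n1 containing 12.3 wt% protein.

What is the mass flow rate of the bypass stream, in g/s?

All 2910×0.086 = 250.26 g/s of protein reaches n1, so n1 = 250.26/0.123 = 2034.6 g/s and vapour = 875.37 g/s.
The evaporator receives (1−α)·2910 of feed at 0.886 water and removes 0.415 of that water:
0.415×0.886×(1−α)×2910 = 875.37
(1−α) = 875.37/1070 = 0.8181;  α = 0.1819.
Bypass flow = 0.1819×2910 = 529.28 g/s.

529.3 g/s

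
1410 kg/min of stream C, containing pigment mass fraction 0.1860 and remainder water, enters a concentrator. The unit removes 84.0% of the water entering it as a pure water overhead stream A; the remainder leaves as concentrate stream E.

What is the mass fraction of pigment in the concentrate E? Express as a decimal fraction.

0.5882

pigment is not removed: 1410×0.186 = 262.26 kg/min of pigment enters E.
water entering = 1410×0.814 = 1147.7 kg/min; overhead removed = 0.840×1147.7 = 964.1 kg/min.
Concentrate = 1410 − 964.1 = 445.9 kg/min.
Mass fraction = 262.26/445.9 = 0.5882.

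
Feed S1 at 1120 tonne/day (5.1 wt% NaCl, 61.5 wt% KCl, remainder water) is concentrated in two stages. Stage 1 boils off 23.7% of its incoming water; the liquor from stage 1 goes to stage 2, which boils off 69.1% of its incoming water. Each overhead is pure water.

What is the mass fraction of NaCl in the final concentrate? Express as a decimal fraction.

water in feed = 1120×0.334 = 374.08 tonne/day.
After stage 1: water left = (1−0.237)×374.08 = 285.42; stream total = 1031.3 tonne/day.
After stage 2: water left = (1−0.691)×285.42 = 88.196; final concentrate = 834.12 tonne/day.
NaCl fraction = 57.12/834.12 = 0.0685.

0.0685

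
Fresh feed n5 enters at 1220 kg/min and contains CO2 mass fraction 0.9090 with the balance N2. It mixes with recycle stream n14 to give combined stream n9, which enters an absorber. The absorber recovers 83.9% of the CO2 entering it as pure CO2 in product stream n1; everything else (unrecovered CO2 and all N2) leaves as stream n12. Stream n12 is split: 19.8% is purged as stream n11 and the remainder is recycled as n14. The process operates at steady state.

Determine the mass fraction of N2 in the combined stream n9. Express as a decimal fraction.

0.3057

N2 enters only via n5 and leaves only via the purge: 1220×0.091 = 0.198×(N2 in n12), and the absorber passes all N2, so N2 in n9 = N2 in n12 = 560.71 kg/min.
CO2 in n9: m_A = 1220×0.909 + (1−0.198)·(1−0.839)·m_A, so m_A = 1109/0.8709 = 1273.4 kg/min.
n9 = 1273.4 + 560.71 = 1834.1 kg/min.
N2 fraction in n9 = 560.71/1834.1 = 0.3057.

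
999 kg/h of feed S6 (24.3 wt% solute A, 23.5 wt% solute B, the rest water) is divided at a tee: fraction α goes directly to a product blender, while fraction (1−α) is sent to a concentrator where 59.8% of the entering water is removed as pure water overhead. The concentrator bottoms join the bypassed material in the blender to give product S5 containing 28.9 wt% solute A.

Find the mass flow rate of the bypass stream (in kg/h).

All 999×0.243 = 242.76 kg/h of solute A reaches S5, so S5 = 242.76/0.289 = 839.99 kg/h and vapour = 159.01 kg/h.
The evaporator receives (1−α)·999 of feed at 0.522 water and removes 0.598 of that water:
0.598×0.522×(1−α)×999 = 159.01
(1−α) = 159.01/311.84 = 0.5099;  α = 0.4901.
Bypass flow = 0.4901×999 = 489.61 kg/h.

489.6 kg/h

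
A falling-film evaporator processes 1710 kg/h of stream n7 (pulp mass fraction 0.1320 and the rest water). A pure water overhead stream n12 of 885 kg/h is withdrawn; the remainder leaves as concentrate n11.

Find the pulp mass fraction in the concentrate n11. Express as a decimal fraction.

0.2736

pulp is not removed: 1710×0.132 = 225.72 kg/h of pulp enters n11.
Concentrate = 1710 − 885 = 825 kg/h.
Mass fraction = 225.72/825 = 0.2736.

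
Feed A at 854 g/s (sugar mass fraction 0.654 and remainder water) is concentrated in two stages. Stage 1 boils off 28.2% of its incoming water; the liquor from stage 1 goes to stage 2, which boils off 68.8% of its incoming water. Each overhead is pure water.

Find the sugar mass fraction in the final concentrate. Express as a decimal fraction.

0.894

water in feed = 854×0.346 = 295.48 g/s.
After stage 1: water left = (1−0.282)×295.48 = 212.16; stream total = 770.67 g/s.
After stage 2: water left = (1−0.688)×212.16 = 66.193; final concentrate = 624.71 g/s.
sugar fraction = 558.52/624.71 = 0.894.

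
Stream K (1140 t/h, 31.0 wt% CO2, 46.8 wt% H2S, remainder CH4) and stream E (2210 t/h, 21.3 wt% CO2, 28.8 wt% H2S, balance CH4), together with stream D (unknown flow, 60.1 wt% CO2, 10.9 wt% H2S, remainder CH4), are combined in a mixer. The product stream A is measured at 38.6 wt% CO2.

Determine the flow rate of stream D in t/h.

Let D be the unknown flow. Total out = 3350 + D.
CO2 balance: 824.13 + 0.601·D = 0.386·(3350 + D)
(0.601 − 0.386)·D = 0.386×3350 − 824.13 = 468.97
D = 468.97 / 0.215 = 2181.3 t/h

2181 t/h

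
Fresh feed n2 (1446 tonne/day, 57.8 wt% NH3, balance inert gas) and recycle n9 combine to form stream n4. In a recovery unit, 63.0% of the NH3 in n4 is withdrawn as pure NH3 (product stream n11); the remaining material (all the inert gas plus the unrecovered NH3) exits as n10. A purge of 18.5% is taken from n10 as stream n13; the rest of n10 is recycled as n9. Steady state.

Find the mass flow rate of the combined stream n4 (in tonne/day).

4495 tonne/day

inert gas enters only via n2 and leaves only via the purge: 1446×0.422 = 0.185×(inert gas in n10), and the recovery unit passes all inert gas, so inert gas in n4 = inert gas in n10 = 3298.4 tonne/day.
NH3 in n4: m_A = 1446×0.578 + (1−0.185)·(1−0.630)·m_A, so m_A = 835.79/0.6985 = 1196.6 tonne/day.
n4 = 1196.6 + 3298.4 = 4495.1 tonne/day.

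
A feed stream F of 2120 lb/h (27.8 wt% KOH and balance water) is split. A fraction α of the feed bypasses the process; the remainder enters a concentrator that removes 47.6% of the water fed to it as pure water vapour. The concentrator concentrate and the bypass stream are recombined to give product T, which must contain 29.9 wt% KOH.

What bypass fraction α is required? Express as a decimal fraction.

All 2120×0.278 = 589.36 lb/h of KOH reaches T, so T = 589.36/0.299 = 1971.1 lb/h and vapour = 148.9 lb/h.
The evaporator receives (1−α)·2120 of feed at 0.722 water and removes 0.476 of that water:
0.476×0.722×(1−α)×2120 = 148.9
(1−α) = 148.9/728.58 = 0.2044;  α = 0.7956.

0.796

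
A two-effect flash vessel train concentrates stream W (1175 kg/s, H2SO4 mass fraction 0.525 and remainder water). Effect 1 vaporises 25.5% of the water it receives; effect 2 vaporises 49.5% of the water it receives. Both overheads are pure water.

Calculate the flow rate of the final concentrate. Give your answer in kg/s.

826.9 kg/s

water in feed = 1175×0.475 = 558.12 kg/s.
After stage 1: water left = (1−0.255)×558.12 = 415.8; stream total = 1032.7 kg/s.
After stage 2: water left = (1−0.495)×415.8 = 209.98; final concentrate = 826.86 kg/s.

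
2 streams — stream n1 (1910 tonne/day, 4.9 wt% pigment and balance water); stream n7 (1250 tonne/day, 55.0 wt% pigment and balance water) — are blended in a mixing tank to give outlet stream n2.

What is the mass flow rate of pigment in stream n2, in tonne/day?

pigment out = pigment in = 1910×0.049 + 1250×0.550 = 781.09 tonne/day.

781.1 tonne/day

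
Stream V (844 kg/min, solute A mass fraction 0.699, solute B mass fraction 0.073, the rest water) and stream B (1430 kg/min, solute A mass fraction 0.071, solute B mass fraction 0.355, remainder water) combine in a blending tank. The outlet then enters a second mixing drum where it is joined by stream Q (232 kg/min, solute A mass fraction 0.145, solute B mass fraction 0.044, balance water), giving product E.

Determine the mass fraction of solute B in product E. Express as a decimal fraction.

0.231

Overall, product flow = 2506 kg/min.
solute B in = 844×0.073 + 1430×0.355 + 232×0.044 = 579.47 kg/min.
solute B fraction in E = 0.231.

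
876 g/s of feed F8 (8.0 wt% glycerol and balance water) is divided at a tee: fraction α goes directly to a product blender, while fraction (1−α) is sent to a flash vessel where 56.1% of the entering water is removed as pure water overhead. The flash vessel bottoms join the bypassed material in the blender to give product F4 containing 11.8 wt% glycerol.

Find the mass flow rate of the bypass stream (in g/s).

329.4 g/s

All 876×0.080 = 70.08 g/s of glycerol reaches F4, so F4 = 70.08/0.118 = 593.9 g/s and vapour = 282.1 g/s.
The evaporator receives (1−α)·876 of feed at 0.920 water and removes 0.561 of that water:
0.561×0.920×(1−α)×876 = 282.1
(1−α) = 282.1/452.12 = 0.6240;  α = 0.3760.
Bypass flow = 0.3760×876 = 329.42 g/s.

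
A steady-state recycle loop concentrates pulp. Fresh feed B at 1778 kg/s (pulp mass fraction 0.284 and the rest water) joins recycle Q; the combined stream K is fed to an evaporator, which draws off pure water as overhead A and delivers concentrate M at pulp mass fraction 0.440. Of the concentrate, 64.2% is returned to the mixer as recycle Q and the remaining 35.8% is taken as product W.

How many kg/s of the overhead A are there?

Overall pulp balance (none leaves overhead): pulp in fresh feed = pulp in product, i.e. 1778×0.284 = (1−0.642)·M·0.440.
M = 504.95/(0.440×0.358) = 3205.6 kg/s.
Recycle Q = 0.642×3205.6 = 2058 kg/s.
Combined feed K = 1778 + 2058 = 3836 kg/s.
Overhead A = K − M = 3836 − 3205.6 = 630.38 kg/s.

630.4 kg/s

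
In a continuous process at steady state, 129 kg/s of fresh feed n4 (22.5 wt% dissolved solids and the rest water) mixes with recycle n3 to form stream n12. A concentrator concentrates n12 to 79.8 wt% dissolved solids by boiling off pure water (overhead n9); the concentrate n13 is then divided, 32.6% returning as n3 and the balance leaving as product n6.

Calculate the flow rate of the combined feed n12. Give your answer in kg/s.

Overall dissolved solids balance (none leaves overhead): dissolved solids in fresh feed = dissolved solids in product, i.e. 129×0.225 = (1−0.326)·n13·0.798.
n13 = 29.025/(0.798×0.674) = 53.965 kg/s.
Recycle n3 = 0.326×53.965 = 17.592 kg/s.
Combined feed n12 = 129 + 17.592 = 146.59 kg/s.

146.6 kg/s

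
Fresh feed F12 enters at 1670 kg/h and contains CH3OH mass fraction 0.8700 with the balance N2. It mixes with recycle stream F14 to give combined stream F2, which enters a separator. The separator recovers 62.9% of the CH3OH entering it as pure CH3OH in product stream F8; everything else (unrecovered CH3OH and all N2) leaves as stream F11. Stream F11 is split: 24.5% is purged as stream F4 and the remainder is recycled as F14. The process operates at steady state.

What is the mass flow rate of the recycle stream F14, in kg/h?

1234 kg/h

N2 enters only via F12 and leaves only via the purge: 1670×0.130 = 0.245×(N2 in F11), and the separator passes all N2, so N2 in F2 = N2 in F11 = 886.12 kg/h.
CH3OH in F2: m_A = 1670×0.870 + (1−0.245)·(1−0.629)·m_A, so m_A = 1452.9/0.7199 = 2018.2 kg/h.
F11 = (1−0.629)×2018.2 + 886.12 = 1634.9 kg/h.
Recycle F14 = (1−0.245)×1634.9 = 1234.3 kg/h.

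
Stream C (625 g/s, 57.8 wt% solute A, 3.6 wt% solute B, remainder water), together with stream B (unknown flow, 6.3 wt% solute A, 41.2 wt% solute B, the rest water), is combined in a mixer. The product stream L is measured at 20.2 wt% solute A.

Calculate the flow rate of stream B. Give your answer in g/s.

1691 g/s

Let B be the unknown flow. Total out = 625 + B.
solute A balance: 361.25 + 0.063·B = 0.202·(625 + B)
(0.063 − 0.202)·B = 0.202×625 − 361.25 = -235
B = -235 / -0.139 = 1690.6 g/s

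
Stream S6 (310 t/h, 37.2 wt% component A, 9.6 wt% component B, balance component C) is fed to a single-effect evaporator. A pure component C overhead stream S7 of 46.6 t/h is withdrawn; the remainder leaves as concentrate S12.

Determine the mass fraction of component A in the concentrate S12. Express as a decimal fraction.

0.438

component A is not removed: 310×0.372 = 115.32 t/h of component A enters S12.
Concentrate = 310 − 46.6 = 263.4 t/h.
Mass fraction = 115.32/263.4 = 0.438.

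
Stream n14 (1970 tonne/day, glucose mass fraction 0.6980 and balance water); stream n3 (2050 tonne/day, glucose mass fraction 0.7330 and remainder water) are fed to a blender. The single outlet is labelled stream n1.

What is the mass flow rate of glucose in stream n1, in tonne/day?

2878 tonne/day

glucose out = glucose in = 1970×0.698 + 2050×0.733 = 2877.7 tonne/day.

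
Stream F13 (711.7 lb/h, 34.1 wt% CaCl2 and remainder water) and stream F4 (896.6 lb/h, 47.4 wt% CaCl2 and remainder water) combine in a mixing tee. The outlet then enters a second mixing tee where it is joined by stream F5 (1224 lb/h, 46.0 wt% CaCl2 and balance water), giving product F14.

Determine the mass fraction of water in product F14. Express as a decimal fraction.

0.565

Overall, product flow = 2832.3 lb/h.
water in = 711.7×0.659 + 896.6×0.526 + 1224×0.540 = 1601.6 lb/h.
water fraction in F14 = 0.565.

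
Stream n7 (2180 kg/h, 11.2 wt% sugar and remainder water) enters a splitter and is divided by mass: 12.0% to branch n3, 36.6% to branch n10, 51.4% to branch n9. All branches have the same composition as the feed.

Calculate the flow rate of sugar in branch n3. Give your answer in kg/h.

29.3 kg/h

Branch n3 total = 0.120×2180 = 261.6 kg/h.
sugar in n3 = 0.112×261.6 = 29.299 kg/h.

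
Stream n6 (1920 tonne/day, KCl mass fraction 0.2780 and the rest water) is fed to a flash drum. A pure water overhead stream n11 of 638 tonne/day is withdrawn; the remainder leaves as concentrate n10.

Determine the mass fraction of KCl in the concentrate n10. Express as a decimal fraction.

0.4163

KCl is not removed: 1920×0.278 = 533.76 tonne/day of KCl enters n10.
Concentrate = 1920 − 638 = 1282 tonne/day.
Mass fraction = 533.76/1282 = 0.4163.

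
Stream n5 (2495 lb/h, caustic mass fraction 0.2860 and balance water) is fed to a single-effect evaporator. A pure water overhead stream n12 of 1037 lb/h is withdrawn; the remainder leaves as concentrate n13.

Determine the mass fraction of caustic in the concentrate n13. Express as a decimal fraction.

0.4894

caustic is not removed: 2495×0.286 = 713.57 lb/h of caustic enters n13.
Concentrate = 2495 − 1037 = 1458 lb/h.
Mass fraction = 713.57/1458 = 0.4894.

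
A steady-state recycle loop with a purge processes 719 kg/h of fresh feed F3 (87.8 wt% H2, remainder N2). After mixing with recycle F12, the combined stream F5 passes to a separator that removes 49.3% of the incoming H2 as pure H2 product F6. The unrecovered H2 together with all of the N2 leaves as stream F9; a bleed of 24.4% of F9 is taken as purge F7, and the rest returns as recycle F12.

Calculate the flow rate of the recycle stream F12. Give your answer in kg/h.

N2 enters only via F3 and leaves only via the purge: 719×0.122 = 0.244×(N2 in F9), and the separator passes all N2, so N2 in F5 = N2 in F9 = 359.5 kg/h.
H2 in F5: m_A = 719×0.878 + (1−0.244)·(1−0.493)·m_A, so m_A = 631.28/0.6167 = 1023.6 kg/h.
F9 = (1−0.493)×1023.6 + 359.5 = 878.48 kg/h.
Recycle F12 = (1−0.244)×878.48 = 664.13 kg/h.

664.1 kg/h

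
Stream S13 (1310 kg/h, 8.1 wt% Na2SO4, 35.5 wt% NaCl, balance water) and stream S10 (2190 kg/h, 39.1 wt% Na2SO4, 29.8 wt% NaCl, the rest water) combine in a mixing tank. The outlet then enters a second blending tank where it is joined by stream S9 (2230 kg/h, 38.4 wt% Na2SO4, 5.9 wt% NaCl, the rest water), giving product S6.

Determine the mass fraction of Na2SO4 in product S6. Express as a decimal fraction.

0.3174

Overall, product flow = 5730 kg/h.
Na2SO4 in = 1310×0.081 + 2190×0.391 + 2230×0.384 = 1818.7 kg/h.
Na2SO4 fraction in S6 = 0.3174.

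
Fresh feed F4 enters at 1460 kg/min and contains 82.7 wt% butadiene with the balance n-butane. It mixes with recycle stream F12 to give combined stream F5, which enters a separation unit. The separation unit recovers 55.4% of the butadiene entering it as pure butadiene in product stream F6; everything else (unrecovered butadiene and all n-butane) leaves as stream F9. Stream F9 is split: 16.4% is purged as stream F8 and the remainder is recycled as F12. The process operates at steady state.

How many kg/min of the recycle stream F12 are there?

n-butane enters only via F4 and leaves only via the purge: 1460×0.173 = 0.164×(n-butane in F9), and the separation unit passes all n-butane, so n-butane in F5 = n-butane in F9 = 1540.1 kg/min.
butadiene in F5: m_A = 1460×0.827 + (1−0.164)·(1−0.554)·m_A, so m_A = 1207.4/0.6271 = 1925.3 kg/min.
F9 = (1−0.554)×1925.3 + 1540.1 = 2398.8 kg/min.
Recycle F12 = (1−0.164)×2398.8 = 2005.4 kg/min.

2005 kg/min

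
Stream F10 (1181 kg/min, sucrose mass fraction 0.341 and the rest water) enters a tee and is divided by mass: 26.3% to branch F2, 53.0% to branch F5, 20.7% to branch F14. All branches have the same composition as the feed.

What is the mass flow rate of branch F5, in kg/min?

Branch F5 flow = 0.530×1181 = 625.93 kg/min.

625.9 kg/min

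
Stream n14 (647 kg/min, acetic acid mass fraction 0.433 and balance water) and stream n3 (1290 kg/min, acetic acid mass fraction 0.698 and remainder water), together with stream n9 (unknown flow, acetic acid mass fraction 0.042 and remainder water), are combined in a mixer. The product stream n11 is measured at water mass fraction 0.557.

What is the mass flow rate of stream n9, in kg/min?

804.2 kg/min

Let n9 be the unknown flow. Total out = 1937 + n9.
water balance: 756.43 + 0.958·n9 = 0.557·(1937 + n9)
(0.958 − 0.557)·n9 = 0.557×1937 − 756.43 = 322.48
n9 = 322.48 / 0.401 = 804.19 kg/min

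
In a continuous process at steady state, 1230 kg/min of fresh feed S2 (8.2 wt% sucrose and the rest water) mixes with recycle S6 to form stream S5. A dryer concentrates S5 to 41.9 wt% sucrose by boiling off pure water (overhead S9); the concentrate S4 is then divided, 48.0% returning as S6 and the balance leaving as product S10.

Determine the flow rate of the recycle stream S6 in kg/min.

Overall sucrose balance (none leaves overhead): sucrose in fresh feed = sucrose in product, i.e. 1230×0.082 = (1−0.480)·S4·0.419.
S4 = 100.86/(0.419×0.520) = 462.92 kg/min.
Recycle S6 = 0.480×462.92 = 222.2 kg/min.

222.2 kg/min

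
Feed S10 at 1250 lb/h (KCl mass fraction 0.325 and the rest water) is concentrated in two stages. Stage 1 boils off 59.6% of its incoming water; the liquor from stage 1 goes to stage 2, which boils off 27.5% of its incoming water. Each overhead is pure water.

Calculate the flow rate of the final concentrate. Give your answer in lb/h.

water in feed = 1250×0.675 = 843.75 lb/h.
After stage 1: water left = (1−0.596)×843.75 = 340.88; stream total = 747.12 lb/h.
After stage 2: water left = (1−0.275)×340.88 = 247.13; final concentrate = 653.38 lb/h.

653.4 lb/h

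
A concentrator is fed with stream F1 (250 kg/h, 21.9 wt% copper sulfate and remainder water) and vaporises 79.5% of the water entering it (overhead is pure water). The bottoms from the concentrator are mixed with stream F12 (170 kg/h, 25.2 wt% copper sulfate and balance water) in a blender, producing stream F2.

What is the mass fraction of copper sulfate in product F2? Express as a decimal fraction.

0.3686

Vapour removed = 0.795×0.781×250 = 155.22 kg/h; concentrate = 94.776 kg/h.
copper sulfate reaching the mixer = 54.75 (from concentrate) + 170×0.252 = 97.59 kg/h.
Product flow = 94.776 + 170 = 264.78 kg/h; copper sulfate fraction = 0.3686.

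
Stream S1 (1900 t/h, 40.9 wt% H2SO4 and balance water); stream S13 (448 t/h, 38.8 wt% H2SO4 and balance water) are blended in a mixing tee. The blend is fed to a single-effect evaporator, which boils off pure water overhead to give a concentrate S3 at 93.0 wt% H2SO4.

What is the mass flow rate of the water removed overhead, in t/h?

H2SO4 entering = 1900×0.409 + 448×0.388 = 950.92 t/h.
All H2SO4 reports to S3, so S3 = 950.92/0.930 = 1022.5 t/h.
Total feed = 2348 t/h; overhead = 2348 − 1022.5 = 1325.5 t/h.

1326 t/h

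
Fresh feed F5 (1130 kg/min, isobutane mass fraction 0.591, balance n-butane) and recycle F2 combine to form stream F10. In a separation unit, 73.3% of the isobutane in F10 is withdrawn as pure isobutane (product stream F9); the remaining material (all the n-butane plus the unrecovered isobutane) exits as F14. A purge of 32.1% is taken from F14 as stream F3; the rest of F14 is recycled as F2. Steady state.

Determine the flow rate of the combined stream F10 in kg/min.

n-butane enters only via F5 and leaves only via the purge: 1130×0.409 = 0.321×(n-butane in F14), and the separation unit passes all n-butane, so n-butane in F10 = n-butane in F14 = 1439.8 kg/min.
isobutane in F10: m_A = 1130×0.591 + (1−0.321)·(1−0.733)·m_A, so m_A = 667.83/0.8187 = 815.71 kg/min.
F10 = 815.71 + 1439.8 = 2255.5 kg/min.

2255 kg/min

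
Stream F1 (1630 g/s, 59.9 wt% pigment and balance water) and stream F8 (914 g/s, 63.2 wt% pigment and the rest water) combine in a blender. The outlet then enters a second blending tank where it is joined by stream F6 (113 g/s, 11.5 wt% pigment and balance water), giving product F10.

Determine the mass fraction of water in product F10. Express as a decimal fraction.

Overall, product flow = 2657 g/s.
water in = 1630×0.401 + 914×0.368 + 113×0.885 = 1090 g/s.
water fraction in F10 = 0.410.

0.410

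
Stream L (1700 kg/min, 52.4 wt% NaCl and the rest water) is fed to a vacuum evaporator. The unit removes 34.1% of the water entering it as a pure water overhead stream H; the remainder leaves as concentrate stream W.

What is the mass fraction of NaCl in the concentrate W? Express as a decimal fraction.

NaCl is not removed: 1700×0.524 = 890.8 kg/min of NaCl enters W.
water entering = 1700×0.476 = 809.2 kg/min; overhead removed = 0.341×809.2 = 275.94 kg/min.
Concentrate = 1700 − 275.94 = 1424.1 kg/min.
Mass fraction = 890.8/1424.1 = 0.626.

0.626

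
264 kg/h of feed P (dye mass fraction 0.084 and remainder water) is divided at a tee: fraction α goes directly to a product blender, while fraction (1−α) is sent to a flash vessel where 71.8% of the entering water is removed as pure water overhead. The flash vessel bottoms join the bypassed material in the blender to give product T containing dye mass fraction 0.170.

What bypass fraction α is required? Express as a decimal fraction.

All 264×0.084 = 22.176 kg/h of dye reaches T, so T = 22.176/0.170 = 130.45 kg/h and vapour = 133.55 kg/h.
The evaporator receives (1−α)·264 of feed at 0.916 water and removes 0.718 of that water:
0.718×0.916×(1−α)×264 = 133.55
(1−α) = 133.55/173.63 = 0.7692;  α = 0.2308.

0.231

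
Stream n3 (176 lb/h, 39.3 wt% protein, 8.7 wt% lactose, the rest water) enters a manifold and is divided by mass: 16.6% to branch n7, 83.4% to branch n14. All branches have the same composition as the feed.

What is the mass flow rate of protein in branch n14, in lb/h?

Branch n14 total = 0.834×176 = 146.78 lb/h.
protein in n14 = 0.393×146.78 = 57.686 lb/h.

57.69 lb/h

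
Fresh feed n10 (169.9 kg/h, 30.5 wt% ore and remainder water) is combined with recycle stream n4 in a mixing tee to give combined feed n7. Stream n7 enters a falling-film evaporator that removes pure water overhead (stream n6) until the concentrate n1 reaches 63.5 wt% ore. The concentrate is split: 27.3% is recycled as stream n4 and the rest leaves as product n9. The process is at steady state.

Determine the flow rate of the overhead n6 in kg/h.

88.29 kg/h

Overall ore balance (none leaves overhead): ore in fresh feed = ore in product, i.e. 169.9×0.305 = (1−0.273)·n1·0.635.
n1 = 51.819/(0.635×0.727) = 112.25 kg/h.
Recycle n4 = 0.273×112.25 = 30.644 kg/h.
Combined feed n7 = 169.9 + 30.644 = 200.54 kg/h.
Overhead n6 = n7 − n1 = 200.54 − 112.25 = 88.294 kg/h.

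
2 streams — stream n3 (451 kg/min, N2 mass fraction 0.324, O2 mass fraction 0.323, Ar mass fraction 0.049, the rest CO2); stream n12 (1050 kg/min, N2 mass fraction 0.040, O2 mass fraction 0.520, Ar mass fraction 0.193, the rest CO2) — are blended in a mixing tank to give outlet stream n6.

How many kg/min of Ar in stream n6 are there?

224.7 kg/min

Ar out = Ar in = 451×0.049 + 1050×0.193 = 224.75 kg/min.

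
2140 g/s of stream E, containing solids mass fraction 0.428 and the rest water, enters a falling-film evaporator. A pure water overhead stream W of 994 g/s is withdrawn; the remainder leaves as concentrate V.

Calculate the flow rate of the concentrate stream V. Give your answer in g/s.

1146 g/s

Concentrate = 2140 − 994 = 1146 g/s.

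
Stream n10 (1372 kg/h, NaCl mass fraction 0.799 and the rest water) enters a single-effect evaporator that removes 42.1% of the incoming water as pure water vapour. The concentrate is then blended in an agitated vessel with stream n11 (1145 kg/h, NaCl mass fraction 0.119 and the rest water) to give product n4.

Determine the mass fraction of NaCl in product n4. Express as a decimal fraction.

0.513

Vapour removed = 0.421×0.201×1372 = 116.1 kg/h; concentrate = 1255.9 kg/h.
NaCl reaching the mixer = 1096.2 (from concentrate) + 1145×0.119 = 1232.5 kg/h.
Product flow = 1255.9 + 1145 = 2400.9 kg/h; NaCl fraction = 0.513.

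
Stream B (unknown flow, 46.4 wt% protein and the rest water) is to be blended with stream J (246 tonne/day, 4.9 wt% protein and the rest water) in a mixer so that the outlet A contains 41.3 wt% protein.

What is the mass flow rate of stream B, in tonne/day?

Let B be the unknown flow. Total out = 246 + B.
protein balance: 12.054 + 0.464·B = 0.413·(246 + B)
(0.464 − 0.413)·B = 0.413×246 − 12.054 = 89.544
B = 89.544 / 0.051 = 1755.8 tonne/day

1756 tonne/day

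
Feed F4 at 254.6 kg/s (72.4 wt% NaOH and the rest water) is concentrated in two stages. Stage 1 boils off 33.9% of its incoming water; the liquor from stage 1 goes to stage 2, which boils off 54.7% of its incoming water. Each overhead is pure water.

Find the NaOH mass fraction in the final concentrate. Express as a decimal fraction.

0.898

water in feed = 254.6×0.276 = 70.27 kg/s.
After stage 1: water left = (1−0.339)×70.27 = 46.448; stream total = 230.78 kg/s.
After stage 2: water left = (1−0.547)×46.448 = 21.041; final concentrate = 205.37 kg/s.
NaOH fraction = 184.33/205.37 = 0.898.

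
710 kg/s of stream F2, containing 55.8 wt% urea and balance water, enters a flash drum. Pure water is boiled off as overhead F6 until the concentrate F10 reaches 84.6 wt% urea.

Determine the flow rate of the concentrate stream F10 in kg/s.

468.3 kg/s

urea is conserved: 710×0.558 = 396.18 kg/s all reports to the concentrate.
Concentrate = 396.18/(target fraction) = 468.3 kg/s.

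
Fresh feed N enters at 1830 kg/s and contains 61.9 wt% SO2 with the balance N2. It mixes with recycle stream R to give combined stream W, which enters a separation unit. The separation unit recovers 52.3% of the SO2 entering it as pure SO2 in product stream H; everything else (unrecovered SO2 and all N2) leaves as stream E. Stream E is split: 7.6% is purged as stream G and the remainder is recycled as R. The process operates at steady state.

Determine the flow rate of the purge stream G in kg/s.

770.7 kg/s

N2 enters only via N and leaves only via the purge: 1830×0.381 = 0.076×(N2 in E), and the separation unit passes all N2, so N2 in W = N2 in E = 9174.1 kg/s.
SO2 in W: m_A = 1830×0.619 + (1−0.076)·(1−0.523)·m_A, so m_A = 1132.8/0.5593 = 2025.5 kg/s.
E = (1−0.523)×2025.5 + 9174.1 = 10140 kg/s.
Purge G = 0.076×10140 = 770.66 kg/s.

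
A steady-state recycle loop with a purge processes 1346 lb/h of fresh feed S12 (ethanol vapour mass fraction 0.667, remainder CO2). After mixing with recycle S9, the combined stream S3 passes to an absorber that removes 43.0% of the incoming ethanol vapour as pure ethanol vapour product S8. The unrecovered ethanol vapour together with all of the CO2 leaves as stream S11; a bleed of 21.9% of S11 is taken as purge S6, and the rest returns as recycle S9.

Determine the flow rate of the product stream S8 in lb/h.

ethanol vapour in S3: m_A = 1346×0.667 + (1−0.219)·(1−0.430)·m_A, so m_A = 897.78/0.5548 = 1618.1 lb/h.
Product S8 = 0.430×1618.1 = 695.79 lb/h.

695.8 lb/h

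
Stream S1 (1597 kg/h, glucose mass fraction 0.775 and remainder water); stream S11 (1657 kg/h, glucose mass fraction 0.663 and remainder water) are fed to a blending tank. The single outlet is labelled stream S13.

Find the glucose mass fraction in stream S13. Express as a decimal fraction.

Total flow out = 1597 + 1657 = 3254 kg/h.
glucose in = 1597×0.775 + 1657×0.663 = 2336.3 kg/h.
glucose mass fraction in S13 = 2336.3/3254 = 0.718.

0.718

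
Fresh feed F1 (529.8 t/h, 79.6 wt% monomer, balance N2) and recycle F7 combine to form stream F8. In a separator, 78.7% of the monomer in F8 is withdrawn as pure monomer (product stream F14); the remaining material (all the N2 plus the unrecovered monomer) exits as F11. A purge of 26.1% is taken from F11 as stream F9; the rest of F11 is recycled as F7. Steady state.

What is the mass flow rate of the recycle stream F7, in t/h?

N2 enters only via F1 and leaves only via the purge: 529.8×0.204 = 0.261×(N2 in F11), and the separator passes all N2, so N2 in F8 = N2 in F11 = 414.1 t/h.
monomer in F8: m_A = 529.8×0.796 + (1−0.261)·(1−0.787)·m_A, so m_A = 421.72/0.8426 = 500.5 t/h.
F11 = (1−0.787)×500.5 + 414.1 = 520.7 t/h.
Recycle F7 = (1−0.261)×520.7 = 384.8 t/h.

384.8 t/h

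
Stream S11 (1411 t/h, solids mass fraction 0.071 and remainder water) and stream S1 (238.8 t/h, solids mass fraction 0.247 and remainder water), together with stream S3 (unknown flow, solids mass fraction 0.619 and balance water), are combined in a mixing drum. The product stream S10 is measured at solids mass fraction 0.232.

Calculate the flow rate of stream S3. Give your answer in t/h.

Let S3 be the unknown flow. Total out = 1649.8 + S3.
solids balance: 159.16 + 0.619·S3 = 0.232·(1649.8 + S3)
(0.619 − 0.232)·S3 = 0.232×1649.8 − 159.16 = 223.59
S3 = 223.59 / 0.387 = 577.75 t/h

577.7 t/h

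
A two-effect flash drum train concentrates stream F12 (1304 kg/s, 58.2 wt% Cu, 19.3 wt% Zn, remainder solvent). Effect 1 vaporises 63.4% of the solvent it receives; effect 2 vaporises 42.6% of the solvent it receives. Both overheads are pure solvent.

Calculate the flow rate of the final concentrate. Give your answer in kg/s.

solvent in feed = 1304×0.225 = 293.4 kg/s.
After stage 1: solvent left = (1−0.634)×293.4 = 107.38; stream total = 1118 kg/s.
After stage 2: solvent left = (1−0.426)×107.38 = 61.639; final concentrate = 1072.2 kg/s.

1072 kg/s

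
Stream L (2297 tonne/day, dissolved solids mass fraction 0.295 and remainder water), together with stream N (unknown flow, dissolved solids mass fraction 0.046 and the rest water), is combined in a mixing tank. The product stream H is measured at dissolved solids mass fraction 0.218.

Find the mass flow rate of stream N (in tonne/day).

1028 tonne/day

Let N be the unknown flow. Total out = 2297 + N.
dissolved solids balance: 677.62 + 0.046·N = 0.218·(2297 + N)
(0.046 − 0.218)·N = 0.218×2297 − 677.62 = -176.87
N = -176.87 / -0.172 = 1028.3 tonne/day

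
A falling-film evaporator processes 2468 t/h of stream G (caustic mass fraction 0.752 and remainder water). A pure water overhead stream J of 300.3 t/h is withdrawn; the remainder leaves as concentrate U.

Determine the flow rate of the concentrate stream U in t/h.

2168 t/h

Concentrate = 2468 − 300.3 = 2167.7 t/h.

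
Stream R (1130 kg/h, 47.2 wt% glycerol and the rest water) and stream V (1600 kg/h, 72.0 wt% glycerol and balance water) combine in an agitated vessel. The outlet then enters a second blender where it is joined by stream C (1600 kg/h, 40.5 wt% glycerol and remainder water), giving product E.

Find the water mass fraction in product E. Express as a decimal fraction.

0.4611

Overall, product flow = 4330 kg/h.
water in = 1130×0.528 + 1600×0.280 + 1600×0.595 = 1996.6 kg/h.
water fraction in E = 0.4611.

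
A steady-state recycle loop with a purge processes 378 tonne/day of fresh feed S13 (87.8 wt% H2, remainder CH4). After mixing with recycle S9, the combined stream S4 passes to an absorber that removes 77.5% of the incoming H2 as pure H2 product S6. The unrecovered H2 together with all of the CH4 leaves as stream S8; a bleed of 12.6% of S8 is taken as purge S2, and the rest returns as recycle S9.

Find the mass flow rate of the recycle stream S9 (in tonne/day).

CH4 enters only via S13 and leaves only via the purge: 378×0.122 = 0.126×(CH4 in S8), and the absorber passes all CH4, so CH4 in S4 = CH4 in S8 = 366 tonne/day.
H2 in S4: m_A = 378×0.878 + (1−0.126)·(1−0.775)·m_A, so m_A = 331.88/0.8034 = 413.13 tonne/day.
S8 = (1−0.775)×413.13 + 366 = 458.95 tonne/day.
Recycle S9 = (1−0.126)×458.95 = 401.13 tonne/day.

401.1 tonne/day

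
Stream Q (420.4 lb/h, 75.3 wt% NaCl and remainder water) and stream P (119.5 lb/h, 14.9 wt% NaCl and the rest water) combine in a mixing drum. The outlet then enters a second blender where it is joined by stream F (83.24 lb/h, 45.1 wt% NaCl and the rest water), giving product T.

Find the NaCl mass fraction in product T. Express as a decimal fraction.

0.597

Overall, product flow = 623.14 lb/h.
NaCl in = 420.4×0.753 + 119.5×0.149 + 83.24×0.451 = 371.91 lb/h.
NaCl fraction in T = 0.597.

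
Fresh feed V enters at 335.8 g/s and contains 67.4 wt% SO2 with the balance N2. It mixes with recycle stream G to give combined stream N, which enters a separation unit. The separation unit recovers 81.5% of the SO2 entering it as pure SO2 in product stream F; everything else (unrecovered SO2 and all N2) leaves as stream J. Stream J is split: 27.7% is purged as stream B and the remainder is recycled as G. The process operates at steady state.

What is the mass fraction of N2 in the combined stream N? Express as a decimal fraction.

N2 enters only via V and leaves only via the purge: 335.8×0.326 = 0.277×(N2 in J), and the separation unit passes all N2, so N2 in N = N2 in J = 395.2 g/s.
SO2 in N: m_A = 335.8×0.674 + (1−0.277)·(1−0.815)·m_A, so m_A = 226.33/0.8662 = 261.28 g/s.
N = 261.28 + 395.2 = 656.48 g/s.
N2 fraction in N = 395.2/656.48 = 0.602.

0.602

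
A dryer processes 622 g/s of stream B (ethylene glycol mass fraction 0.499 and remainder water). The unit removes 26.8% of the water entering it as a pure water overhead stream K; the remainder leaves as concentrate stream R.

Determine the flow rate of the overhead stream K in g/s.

water entering = 622×0.501 = 311.62 g/s; overhead removed = 0.268×311.62 = 83.515 g/s.

83.51 g/s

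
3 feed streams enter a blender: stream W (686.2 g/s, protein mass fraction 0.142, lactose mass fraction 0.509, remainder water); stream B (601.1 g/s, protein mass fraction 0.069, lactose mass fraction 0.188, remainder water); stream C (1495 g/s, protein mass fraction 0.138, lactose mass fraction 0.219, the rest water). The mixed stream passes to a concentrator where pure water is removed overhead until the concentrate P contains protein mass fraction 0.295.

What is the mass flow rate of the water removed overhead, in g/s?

1612 g/s

protein entering = 686.2×0.142 + 601.1×0.069 + 1495×0.138 = 345.23 g/s.
All protein reports to P, so P = 345.23/0.295 = 1170.3 g/s.
Total feed = 2782.3 g/s; overhead = 2782.3 − 1170.3 = 1612 g/s.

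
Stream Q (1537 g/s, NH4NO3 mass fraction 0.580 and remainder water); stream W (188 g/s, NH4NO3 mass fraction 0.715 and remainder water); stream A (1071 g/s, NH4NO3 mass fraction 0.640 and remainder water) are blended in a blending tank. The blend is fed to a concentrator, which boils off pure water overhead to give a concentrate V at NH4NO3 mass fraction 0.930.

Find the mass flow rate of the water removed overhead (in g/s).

NH4NO3 entering = 1537×0.580 + 188×0.715 + 1071×0.640 = 1711.3 g/s.
All NH4NO3 reports to V, so V = 1711.3/0.930 = 1840.1 g/s.
Total feed = 2796 g/s; overhead = 2796 − 1840.1 = 955.87 g/s.

955.9 g/s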